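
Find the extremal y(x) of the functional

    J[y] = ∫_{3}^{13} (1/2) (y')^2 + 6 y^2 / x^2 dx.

The Lagrangian is L = (1/2) (y')^2 + 6 y^2 / x^2.
Compute ∂L/∂y = 12y/x^2, ∂L/∂y' = y'.
The Euler-Lagrange equation d/dx(∂L/∂y') − ∂L/∂y = 0 reduces to
    y'' − 12/x^2 · y = 0  (x > 0).
Its general solution is
    y(x) = A x^4 + B x^(-3),
with A, B fixed by the endpoint conditions.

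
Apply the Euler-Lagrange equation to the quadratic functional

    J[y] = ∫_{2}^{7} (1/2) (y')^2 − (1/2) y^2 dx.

The Lagrangian is L = (1/2) (y')^2 − (1/2) y^2.
Compute ∂L/∂y = -y, ∂L/∂y' = y'.
The Euler-Lagrange equation d/dx(∂L/∂y') − ∂L/∂y = 0 reduces to
    y'' + y = 0.
Its general solution is
    y(x) = A sin(x) + B cos(x),
with A, B fixed by the endpoint conditions.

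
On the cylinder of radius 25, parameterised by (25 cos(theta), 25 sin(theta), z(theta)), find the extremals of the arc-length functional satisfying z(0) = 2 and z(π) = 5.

Parameterise the cylinder of radius R = 25 as
    r(θ) = (25 cos θ, 25 sin θ, z(θ)).
The arc-length element is
    ds = sqrt(625 + (dz/dθ)^2) dθ,
so the Lagrangian is L = sqrt(625 + z'^2).
L depends on z' only, not on z or θ, so ∂L/∂z = 0 and
    ∂L/∂z' = z' / sqrt(625 + z'^2).
The Euler-Lagrange equation gives
    d/dθ( z' / sqrt(625 + z'^2) ) = 0,
so z' is constant. Integrating once:
    z(θ) = a θ + b,
a helix on the cylinder (a straight line when the cylinder is unrolled). The constants a, b are determined by the endpoint conditions.
With endpoint conditions z(0) = 2 and z(π) = 5: from z(0) = b we get b = 2, and a·π + 2 = 5 gives a = 3/π, so
    z(θ) = (3/π) θ + 2.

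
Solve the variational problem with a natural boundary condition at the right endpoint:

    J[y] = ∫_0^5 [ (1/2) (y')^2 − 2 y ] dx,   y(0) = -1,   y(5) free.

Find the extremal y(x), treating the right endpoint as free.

The Lagrangian L = (1/2) (y')^2 − 2 y gives
    ∂L/∂y = −2,   ∂L/∂y' = y'.
Euler-Lagrange: d/dx(y') − (−2) = 0, i.e. y'' + 2 = 0, so
    y(x) = −(2/2) x^2 + C1 x + C2.
Fixed left endpoint y(0) = -1 ⇒ C2 = -1.
The right endpoint x = 5 is free, so the natural (transversality) condition is ∂L/∂y' |_{x=5} = 0, i.e. y'(5) = 0.
Compute y'(x) = −2 x + C1, so y'(5) = −10 + C1 = 0 ⇒ C1 = 10.
Therefore the extremal is
    y(x) = −x^2 + 10 x − 1.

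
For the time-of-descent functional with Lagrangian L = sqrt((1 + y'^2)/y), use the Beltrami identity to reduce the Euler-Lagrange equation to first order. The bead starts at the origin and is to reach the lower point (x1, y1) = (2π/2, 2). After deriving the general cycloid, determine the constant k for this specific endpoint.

The Lagrangian L = sqrt((1 + y'^2) / y) has no explicit x dependence, so the Beltrami identity applies:
    L − y' ∂L/∂y' = C.
Compute ∂L/∂y' = y' / sqrt(y (1 + y'^2)).
Substitute:
    sqrt((1 + y'^2)/y) − y'·y' / sqrt(y (1 + y'^2))
    = (1 + y'^2) / sqrt(y (1 + y'^2)) − y'^2 / sqrt(y (1 + y'^2))
    = 1 / sqrt(y (1 + y'^2)) = C.
Squaring and rearranging gives the first integral
    y (1 + y'^2) = 1/C^2 =: k   (constant).
Solving this first-order ODE by the substitution
    y = (k/2)(1 − cos θ)
yields the cycloid parameterisation
    x(θ) = (k/2)(θ − sin θ),   y(θ) = (k/2)(1 − cos θ).
The constant k is fixed by the endpoint condition.
Now fit the given lower endpoint (x1, y1) = (2π/2, 2). At the bottom of the first arch (θ = π), the parametric equations give
    y(π) = (k/2)(1 − cos π) = k,
    x(π) = (k/2)(π − sin π) = kπ/2.
Matching y(π) = 2 gives k = 2, consistent with x(π) = 2π/2. Therefore the specific cycloid is
    x(θ) = (2/2)(θ − sin θ),   y(θ) = (2/2)(1 − cos θ).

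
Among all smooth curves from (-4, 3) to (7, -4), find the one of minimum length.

Arc-length functional: J[y] = ∫ sqrt(1 + (y')^2) dx.
Lagrangian L = sqrt(1 + (y')^2) has no explicit y dependence, so ∂L/∂y = 0 and the Euler-Lagrange equation gives
    d/dx( y' / sqrt(1 + (y')^2) ) = 0  ⇒  y' / sqrt(1 + (y')^2) = const.
Hence y' is constant, so y(x) is affine.
Fitting the endpoints (-4, 3) and (7, -4):
    slope m = ((-4) − 3) / (7 − (-4)) = -7/11,
    intercept c = 3 − m·(-4) = 5/11.
Extremal: y(x) = (-7/11) x + 5/11.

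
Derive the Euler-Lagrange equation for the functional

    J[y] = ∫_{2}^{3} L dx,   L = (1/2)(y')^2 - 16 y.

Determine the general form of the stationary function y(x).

The Lagrangian is L = (1/2)(y')^2 - 16 y.
∂L/∂y = -16.
∂L/∂y' = y'.
The Euler-Lagrange equation d/dx(∂L/∂y') − ∂L/∂y = 0 becomes:
    y'' + 16 = 0
General solution: y(x) = -8 x^2 + A x + B, where A and B are arbitrary constants fixed by the endpoint conditions.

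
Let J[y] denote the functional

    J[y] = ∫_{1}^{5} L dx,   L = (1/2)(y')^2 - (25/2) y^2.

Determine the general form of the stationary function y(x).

The Lagrangian is L = (1/2)(y')^2 - (25/2) y^2.
∂L/∂y = -25y.
∂L/∂y' = y'.
The Euler-Lagrange equation d/dx(∂L/∂y') − ∂L/∂y = 0 becomes:
    y'' + 25 y = 0
General solution: y(x) = A sin(5x) + B cos(5x), where A and B are arbitrary constants fixed by the endpoint conditions.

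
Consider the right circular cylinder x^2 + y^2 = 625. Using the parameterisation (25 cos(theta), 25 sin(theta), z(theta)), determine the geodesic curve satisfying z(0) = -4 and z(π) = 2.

Parameterise the cylinder of radius R = 25 as
    r(θ) = (25 cos θ, 25 sin θ, z(θ)).
The arc-length element is
    ds = sqrt(625 + (dz/dθ)^2) dθ,
so the Lagrangian is L = sqrt(625 + z'^2).
L depends on z' only, not on z or θ, so ∂L/∂z = 0 and
    ∂L/∂z' = z' / sqrt(625 + z'^2).
The Euler-Lagrange equation gives
    d/dθ( z' / sqrt(625 + z'^2) ) = 0,
so z' is constant. Integrating once:
    z(θ) = a θ + b,
a helix on the cylinder (a straight line when the cylinder is unrolled). The constants a, b are determined by the endpoint conditions.
With endpoint conditions z(0) = -4 and z(π) = 2: from z(0) = b we get b = -4, and a·π + -4 = 2 gives a = 6/π, so
    z(θ) = (6/π) θ − 4.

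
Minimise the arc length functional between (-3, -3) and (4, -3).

Arc-length functional: J[y] = ∫ sqrt(1 + (y')^2) dx.
Lagrangian L = sqrt(1 + (y')^2) has no explicit y dependence, so ∂L/∂y = 0 and the Euler-Lagrange equation gives
    d/dx( y' / sqrt(1 + (y')^2) ) = 0  ⇒  y' / sqrt(1 + (y')^2) = const.
Hence y' is constant, so y(x) is affine.
Fitting the endpoints (-3, -3) and (4, -3):
    slope m = ((-3) − (-3)) / (4 − (-3)) = 0,
    intercept c = (-3) − m·(-3) = -3.
Extremal: y(x) = -3.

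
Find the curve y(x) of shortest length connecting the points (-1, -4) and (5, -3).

Arc-length functional: J[y] = ∫ sqrt(1 + (y')^2) dx.
Lagrangian L = sqrt(1 + (y')^2) has no explicit y dependence, so ∂L/∂y = 0 and the Euler-Lagrange equation gives
    d/dx( y' / sqrt(1 + (y')^2) ) = 0  ⇒  y' / sqrt(1 + (y')^2) = const.
Hence y' is constant, so y(x) is affine.
Fitting the endpoints (-1, -4) and (5, -3):
    slope m = ((-3) − (-4)) / (5 − (-1)) = 1/6,
    intercept c = (-4) − m·(-1) = -23/6.
Extremal: y(x) = (1/6) x - 23/6.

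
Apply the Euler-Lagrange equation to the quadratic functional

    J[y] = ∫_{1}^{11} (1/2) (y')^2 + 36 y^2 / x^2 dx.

The Lagrangian is L = (1/2) (y')^2 + 36 y^2 / x^2.
Compute ∂L/∂y = 72y/x^2, ∂L/∂y' = y'.
The Euler-Lagrange equation d/dx(∂L/∂y') − ∂L/∂y = 0 reduces to
    y'' − 72/x^2 · y = 0  (x > 0).
Its general solution is
    y(x) = A x^9 + B x^(-8),
with A, B fixed by the endpoint conditions.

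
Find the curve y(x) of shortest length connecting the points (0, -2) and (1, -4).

Arc-length functional: J[y] = ∫ sqrt(1 + (y')^2) dx.
Lagrangian L = sqrt(1 + (y')^2) has no explicit y dependence, so ∂L/∂y = 0 and the Euler-Lagrange equation gives
    d/dx( y' / sqrt(1 + (y')^2) ) = 0  ⇒  y' / sqrt(1 + (y')^2) = const.
Hence y' is constant, so y(x) is affine.
Fitting the endpoints (0, -2) and (1, -4):
    slope m = ((-4) − (-2)) / (1 − 0) = -2,
    intercept c = (-2) − m·0 = -2.
Extremal: y(x) = -2 x - 2.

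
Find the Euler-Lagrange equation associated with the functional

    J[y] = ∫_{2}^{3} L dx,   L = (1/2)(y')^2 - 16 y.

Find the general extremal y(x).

The Lagrangian is L = (1/2)(y')^2 - 16 y.
∂L/∂y = -16.
∂L/∂y' = y'.
The Euler-Lagrange equation d/dx(∂L/∂y') − ∂L/∂y = 0 becomes:
    y'' + 16 = 0
General solution: y(x) = -8 x^2 + A x + B, where A and B are arbitrary constants fixed by the endpoint conditions.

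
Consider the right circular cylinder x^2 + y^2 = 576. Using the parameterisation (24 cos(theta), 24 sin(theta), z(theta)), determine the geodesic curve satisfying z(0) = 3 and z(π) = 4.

Parameterise the cylinder of radius R = 24 as
    r(θ) = (24 cos θ, 24 sin θ, z(θ)).
The arc-length element is
    ds = sqrt(576 + (dz/dθ)^2) dθ,
so the Lagrangian is L = sqrt(576 + z'^2).
L depends on z' only, not on z or θ, so ∂L/∂z = 0 and
    ∂L/∂z' = z' / sqrt(576 + z'^2).
The Euler-Lagrange equation gives
    d/dθ( z' / sqrt(576 + z'^2) ) = 0,
so z' is constant. Integrating once:
    z(θ) = a θ + b,
a helix on the cylinder (a straight line when the cylinder is unrolled). The constants a, b are determined by the endpoint conditions.
With endpoint conditions z(0) = 3 and z(π) = 4: from z(0) = b we get b = 3, and a·π + 3 = 4 gives a = 1/π, so
    z(θ) = (1/π) θ + 3.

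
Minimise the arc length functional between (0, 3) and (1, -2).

Arc-length functional: J[y] = ∫ sqrt(1 + (y')^2) dx.
Lagrangian L = sqrt(1 + (y')^2) has no explicit y dependence, so ∂L/∂y = 0 and the Euler-Lagrange equation gives
    d/dx( y' / sqrt(1 + (y')^2) ) = 0  ⇒  y' / sqrt(1 + (y')^2) = const.
Hence y' is constant, so y(x) is affine.
Fitting the endpoints (0, 3) and (1, -2):
    slope m = ((-2) − 3) / (1 − 0) = -5,
    intercept c = 3 − m·0 = 3.
Extremal: y(x) = -5 x + 3.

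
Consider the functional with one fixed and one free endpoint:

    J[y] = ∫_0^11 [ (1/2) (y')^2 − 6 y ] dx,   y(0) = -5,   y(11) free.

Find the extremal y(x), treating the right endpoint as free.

The Lagrangian L = (1/2) (y')^2 − 6 y gives
    ∂L/∂y = −6,   ∂L/∂y' = y'.
Euler-Lagrange: d/dx(y') − (−6) = 0, i.e. y'' + 6 = 0, so
    y(x) = −(6/2) x^2 + C1 x + C2.
Fixed left endpoint y(0) = -5 ⇒ C2 = -5.
The right endpoint x = 11 is free, so the natural (transversality) condition is ∂L/∂y' |_{x=11} = 0, i.e. y'(11) = 0.
Compute y'(x) = −6 x + C1, so y'(11) = −66 + C1 = 0 ⇒ C1 = 66.
Therefore the extremal is
    y(x) = −3 x^2 + 66 x − 5.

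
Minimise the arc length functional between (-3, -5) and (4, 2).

Arc-length functional: J[y] = ∫ sqrt(1 + (y')^2) dx.
Lagrangian L = sqrt(1 + (y')^2) has no explicit y dependence, so ∂L/∂y = 0 and the Euler-Lagrange equation gives
    d/dx( y' / sqrt(1 + (y')^2) ) = 0  ⇒  y' / sqrt(1 + (y')^2) = const.
Hence y' is constant, so y(x) is affine.
Fitting the endpoints (-3, -5) and (4, 2):
    slope m = (2 − (-5)) / (4 − (-3)) = 1,
    intercept c = (-5) − m·(-3) = -2.
Extremal: y(x) = x - 2.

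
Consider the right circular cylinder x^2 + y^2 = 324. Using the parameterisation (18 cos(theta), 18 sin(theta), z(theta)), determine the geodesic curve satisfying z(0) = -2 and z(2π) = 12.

Parameterise the cylinder of radius R = 18 as
    r(θ) = (18 cos θ, 18 sin θ, z(θ)).
The arc-length element is
    ds = sqrt(324 + (dz/dθ)^2) dθ,
so the Lagrangian is L = sqrt(324 + z'^2).
L depends on z' only, not on z or θ, so ∂L/∂z = 0 and
    ∂L/∂z' = z' / sqrt(324 + z'^2).
The Euler-Lagrange equation gives
    d/dθ( z' / sqrt(324 + z'^2) ) = 0,
so z' is constant. Integrating once:
    z(θ) = a θ + b,
a helix on the cylinder (a straight line when the cylinder is unrolled). The constants a, b are determined by the endpoint conditions.
With endpoint conditions z(0) = -2 and z(2π) = 12: from z(0) = b we get b = -2, and a·2π + -2 = 12 gives a = 7/π, so
    z(θ) = (7/π) θ − 2.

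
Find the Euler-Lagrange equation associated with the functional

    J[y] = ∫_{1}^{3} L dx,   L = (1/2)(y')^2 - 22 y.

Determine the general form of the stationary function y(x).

The Lagrangian is L = (1/2)(y')^2 - 22 y.
∂L/∂y = -22.
∂L/∂y' = y'.
The Euler-Lagrange equation d/dx(∂L/∂y') − ∂L/∂y = 0 becomes:
    y'' + 22 = 0
General solution: y(x) = -11 x^2 + A x + B, where A and B are arbitrary constants fixed by the endpoint conditions.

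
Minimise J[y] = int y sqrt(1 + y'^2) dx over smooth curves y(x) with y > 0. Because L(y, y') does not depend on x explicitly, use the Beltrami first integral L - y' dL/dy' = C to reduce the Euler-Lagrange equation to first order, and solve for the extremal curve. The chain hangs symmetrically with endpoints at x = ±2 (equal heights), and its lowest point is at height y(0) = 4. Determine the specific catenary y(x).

The Lagrangian L(y, y') = y sqrt(1 + y'^2) has no explicit x dependence, so the Beltrami identity applies:
    L − y' ∂L/∂y' = C.
Compute ∂L/∂y' = y · y' / sqrt(1 + y'^2). Then
    L − y' ∂L/∂y'
    = y sqrt(1 + y'^2) − y · y'^2 / sqrt(1 + y'^2)
    = y (1 + y'^2 − y'^2) / sqrt(1 + y'^2)
    = y / sqrt(1 + y'^2) = C.
Squaring gives y^2 = C^2 (1 + y'^2), i.e.
    y'^2 = y^2 / C^2 − 1.
Separating variables,
    dy / sqrt(y^2 − C^2) = dx / C,
and integrating gives arccosh(y / C) = (x − a)/C, so
    y(x) = C cosh((x − a)/C),
the catenary. The constants C and a are fixed by the two endpoint conditions (and, for the hanging-chain problem, the length constraint selects C).
Now fit the given data. The endpoints x = ±2 are symmetric at equal height, so the catenary is even about its minimum: a = 0 and y(x) = C cosh(x/C). The lowest point is y(0) = C cosh(0) = C, and we are told y(0) = 4, so C = 4. Therefore
    y(x) = 4 cosh(x/4),
and at the endpoints
    y(±2) = 4 cosh(2/4).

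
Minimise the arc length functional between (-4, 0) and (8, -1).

Arc-length functional: J[y] = ∫ sqrt(1 + (y')^2) dx.
Lagrangian L = sqrt(1 + (y')^2) has no explicit y dependence, so ∂L/∂y = 0 and the Euler-Lagrange equation gives
    d/dx( y' / sqrt(1 + (y')^2) ) = 0  ⇒  y' / sqrt(1 + (y')^2) = const.
Hence y' is constant, so y(x) is affine.
Fitting the endpoints (-4, 0) and (8, -1):
    slope m = ((-1) − 0) / (8 − (-4)) = -1/12,
    intercept c = 0 − m·(-4) = -1/3.
Extremal: y(x) = (-1/12) x - 1/3.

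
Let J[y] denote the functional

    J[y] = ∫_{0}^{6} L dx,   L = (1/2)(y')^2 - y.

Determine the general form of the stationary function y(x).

The Lagrangian is L = (1/2)(y')^2 - y.
∂L/∂y = -1.
∂L/∂y' = y'.
The Euler-Lagrange equation d/dx(∂L/∂y') − ∂L/∂y = 0 becomes:
    y'' + 1 = 0
General solution: y(x) = -x^2/2 + A x + B, where A and B are arbitrary constants fixed by the endpoint conditions.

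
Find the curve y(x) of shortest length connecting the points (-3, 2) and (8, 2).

Arc-length functional: J[y] = ∫ sqrt(1 + (y')^2) dx.
Lagrangian L = sqrt(1 + (y')^2) has no explicit y dependence, so ∂L/∂y = 0 and the Euler-Lagrange equation gives
    d/dx( y' / sqrt(1 + (y')^2) ) = 0  ⇒  y' / sqrt(1 + (y')^2) = const.
Hence y' is constant, so y(x) is affine.
Fitting the endpoints (-3, 2) and (8, 2):
    slope m = (2 − 2) / (8 − (-3)) = 0,
    intercept c = 2 − m·(-3) = 2.
Extremal: y(x) = 2.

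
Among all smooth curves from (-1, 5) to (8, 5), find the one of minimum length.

Arc-length functional: J[y] = ∫ sqrt(1 + (y')^2) dx.
Lagrangian L = sqrt(1 + (y')^2) has no explicit y dependence, so ∂L/∂y = 0 and the Euler-Lagrange equation gives
    d/dx( y' / sqrt(1 + (y')^2) ) = 0  ⇒  y' / sqrt(1 + (y')^2) = const.
Hence y' is constant, so y(x) is affine.
Fitting the endpoints (-1, 5) and (8, 5):
    slope m = (5 − 5) / (8 − (-1)) = 0,
    intercept c = 5 − m·(-1) = 5.
Extremal: y(x) = 5.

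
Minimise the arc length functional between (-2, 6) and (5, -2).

Arc-length functional: J[y] = ∫ sqrt(1 + (y')^2) dx.
Lagrangian L = sqrt(1 + (y')^2) has no explicit y dependence, so ∂L/∂y = 0 and the Euler-Lagrange equation gives
    d/dx( y' / sqrt(1 + (y')^2) ) = 0  ⇒  y' / sqrt(1 + (y')^2) = const.
Hence y' is constant, so y(x) is affine.
Fitting the endpoints (-2, 6) and (5, -2):
    slope m = ((-2) − 6) / (5 − (-2)) = -8/7,
    intercept c = 6 − m·(-2) = 26/7.
Extremal: y(x) = (-8/7) x + 26/7.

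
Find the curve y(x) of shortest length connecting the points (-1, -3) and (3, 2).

Arc-length functional: J[y] = ∫ sqrt(1 + (y')^2) dx.
Lagrangian L = sqrt(1 + (y')^2) has no explicit y dependence, so ∂L/∂y = 0 and the Euler-Lagrange equation gives
    d/dx( y' / sqrt(1 + (y')^2) ) = 0  ⇒  y' / sqrt(1 + (y')^2) = const.
Hence y' is constant, so y(x) is affine.
Fitting the endpoints (-1, -3) and (3, 2):
    slope m = (2 − (-3)) / (3 − (-1)) = 5/4,
    intercept c = (-3) − m·(-1) = -7/4.
Extremal: y(x) = (5/4) x - 7/4.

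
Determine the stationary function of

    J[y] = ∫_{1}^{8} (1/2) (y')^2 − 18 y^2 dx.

The Lagrangian is L = (1/2) (y')^2 − 18 y^2.
Compute ∂L/∂y = -36y, ∂L/∂y' = y'.
The Euler-Lagrange equation d/dx(∂L/∂y') − ∂L/∂y = 0 reduces to
    y'' + 36 y = 0.
Its general solution is
    y(x) = A sin(6x) + B cos(6x),
with A, B fixed by the endpoint conditions.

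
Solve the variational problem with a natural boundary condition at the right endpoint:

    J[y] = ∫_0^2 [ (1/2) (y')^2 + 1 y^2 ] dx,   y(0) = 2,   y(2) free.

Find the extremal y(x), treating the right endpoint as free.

The Lagrangian L = (1/2) (y')^2 + 1 y^2 gives
    ∂L/∂y = 2 y,   ∂L/∂y' = y'.
Euler-Lagrange: y'' − 2 y = 0.
With k = sqrt(2), the general solution is
    y(x) = A cosh(sqrt(2) x) + B sinh(sqrt(2) x).
Fixed left endpoint y(0) = 2 ⇒ A = 2.
The right endpoint x = 2 is free, so the natural (transversality) condition is ∂L/∂y' |_{x=2} = 0, i.e. y'(2) = 0.
Compute y'(x) = A k sinh(k x) + B k cosh(k x), so
    y'(2) = A k sinh(k·2) + B k cosh(k·2) = 0
    ⇒ B = −A tanh(k·2) = − 2 tanh(sqrt(2)·2).
Therefore the extremal is
    y(x) = 2 cosh(sqrt(2) x) − 2 tanh(sqrt(2)·2) sinh(sqrt(2) x).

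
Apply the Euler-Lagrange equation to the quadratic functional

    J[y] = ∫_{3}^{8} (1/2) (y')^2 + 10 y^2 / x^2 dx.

The Lagrangian is L = (1/2) (y')^2 + 10 y^2 / x^2.
Compute ∂L/∂y = 20y/x^2, ∂L/∂y' = y'.
The Euler-Lagrange equation d/dx(∂L/∂y') − ∂L/∂y = 0 reduces to
    y'' − 20/x^2 · y = 0  (x > 0).
Its general solution is
    y(x) = A x^5 + B x^(-4),
with A, B fixed by the endpoint conditions.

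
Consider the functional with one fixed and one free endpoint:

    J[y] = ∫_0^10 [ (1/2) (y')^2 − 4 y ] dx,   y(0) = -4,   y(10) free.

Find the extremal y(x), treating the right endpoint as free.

The Lagrangian L = (1/2) (y')^2 − 4 y gives
    ∂L/∂y = −4,   ∂L/∂y' = y'.
Euler-Lagrange: d/dx(y') − (−4) = 0, i.e. y'' + 4 = 0, so
    y(x) = −(4/2) x^2 + C1 x + C2.
Fixed left endpoint y(0) = -4 ⇒ C2 = -4.
The right endpoint x = 10 is free, so the natural (transversality) condition is ∂L/∂y' |_{x=10} = 0, i.e. y'(10) = 0.
Compute y'(x) = −4 x + C1, so y'(10) = −40 + C1 = 0 ⇒ C1 = 40.
Therefore the extremal is
    y(x) = −2 x^2 + 40 x − 4.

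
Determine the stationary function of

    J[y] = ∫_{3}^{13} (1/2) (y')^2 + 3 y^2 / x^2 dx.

The Lagrangian is L = (1/2) (y')^2 + 3 y^2 / x^2.
Compute ∂L/∂y = 6y/x^2, ∂L/∂y' = y'.
The Euler-Lagrange equation d/dx(∂L/∂y') − ∂L/∂y = 0 reduces to
    y'' − 6/x^2 · y = 0  (x > 0).
Its general solution is
    y(x) = A x^3 + B x^(-2),
with A, B fixed by the endpoint conditions.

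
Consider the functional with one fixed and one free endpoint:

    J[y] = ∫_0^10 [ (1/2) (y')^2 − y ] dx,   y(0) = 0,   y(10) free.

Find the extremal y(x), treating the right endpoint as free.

The Lagrangian L = (1/2) (y')^2 − y gives
    ∂L/∂y = −1,   ∂L/∂y' = y'.
Euler-Lagrange: d/dx(y') − (−1) = 0, i.e. y'' + 1 = 0, so
    y(x) = −(1/2) x^2 + C1 x + C2.
Fixed left endpoint y(0) = 0 ⇒ C2 = 0.
The right endpoint x = 10 is free, so the natural (transversality) condition is ∂L/∂y' |_{x=10} = 0, i.e. y'(10) = 0.
Compute y'(x) = −1 x + C1, so y'(10) = −10 + C1 = 0 ⇒ C1 = 10.
Therefore the extremal is
    y(x) = −x^2/2 + 10 x.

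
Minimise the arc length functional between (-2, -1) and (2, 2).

Arc-length functional: J[y] = ∫ sqrt(1 + (y')^2) dx.
Lagrangian L = sqrt(1 + (y')^2) has no explicit y dependence, so ∂L/∂y = 0 and the Euler-Lagrange equation gives
    d/dx( y' / sqrt(1 + (y')^2) ) = 0  ⇒  y' / sqrt(1 + (y')^2) = const.
Hence y' is constant, so y(x) is affine.
Fitting the endpoints (-2, -1) and (2, 2):
    slope m = (2 − (-1)) / (2 − (-2)) = 3/4,
    intercept c = (-1) − m·(-2) = 1/2.
Extremal: y(x) = (3/4) x + 1/2.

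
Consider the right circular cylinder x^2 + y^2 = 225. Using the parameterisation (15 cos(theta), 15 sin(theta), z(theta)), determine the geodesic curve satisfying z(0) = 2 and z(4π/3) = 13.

Parameterise the cylinder of radius R = 15 as
    r(θ) = (15 cos θ, 15 sin θ, z(θ)).
The arc-length element is
    ds = sqrt(225 + (dz/dθ)^2) dθ,
so the Lagrangian is L = sqrt(225 + z'^2).
L depends on z' only, not on z or θ, so ∂L/∂z = 0 and
    ∂L/∂z' = z' / sqrt(225 + z'^2).
The Euler-Lagrange equation gives
    d/dθ( z' / sqrt(225 + z'^2) ) = 0,
so z' is constant. Integrating once:
    z(θ) = a θ + b,
a helix on the cylinder (a straight line when the cylinder is unrolled). The constants a, b are determined by the endpoint conditions.
With endpoint conditions z(0) = 2 and z(4π/3) = 13: from z(0) = b we get b = 2, and a·4π/3 + 2 = 13 gives a = 33/(4π), so
    z(θ) = (33/(4π)) θ + 2.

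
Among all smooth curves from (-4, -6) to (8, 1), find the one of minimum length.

Arc-length functional: J[y] = ∫ sqrt(1 + (y')^2) dx.
Lagrangian L = sqrt(1 + (y')^2) has no explicit y dependence, so ∂L/∂y = 0 and the Euler-Lagrange equation gives
    d/dx( y' / sqrt(1 + (y')^2) ) = 0  ⇒  y' / sqrt(1 + (y')^2) = const.
Hence y' is constant, so y(x) is affine.
Fitting the endpoints (-4, -6) and (8, 1):
    slope m = (1 − (-6)) / (8 − (-4)) = 7/12,
    intercept c = (-6) − m·(-4) = -11/3.
Extremal: y(x) = (7/12) x - 11/3.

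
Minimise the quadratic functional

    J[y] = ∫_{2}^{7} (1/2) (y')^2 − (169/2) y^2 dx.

The Lagrangian is L = (1/2) (y')^2 − (169/2) y^2.
Compute ∂L/∂y = -169y, ∂L/∂y' = y'.
The Euler-Lagrange equation d/dx(∂L/∂y') − ∂L/∂y = 0 reduces to
    y'' + 169 y = 0.
Its general solution is
    y(x) = A sin(13x) + B cos(13x),
with A, B fixed by the endpoint conditions.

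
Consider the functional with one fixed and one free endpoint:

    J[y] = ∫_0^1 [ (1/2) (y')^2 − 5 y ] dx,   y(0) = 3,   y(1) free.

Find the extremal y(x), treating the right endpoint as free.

The Lagrangian L = (1/2) (y')^2 − 5 y gives
    ∂L/∂y = −5,   ∂L/∂y' = y'.
Euler-Lagrange: d/dx(y') − (−5) = 0, i.e. y'' + 5 = 0, so
    y(x) = −(5/2) x^2 + C1 x + C2.
Fixed left endpoint y(0) = 3 ⇒ C2 = 3.
The right endpoint x = 1 is free, so the natural (transversality) condition is ∂L/∂y' |_{x=1} = 0, i.e. y'(1) = 0.
Compute y'(x) = −5 x + C1, so y'(1) = −5 + C1 = 0 ⇒ C1 = 5.
Therefore the extremal is
    y(x) = −(5/2) x^2 + 5 x + 3.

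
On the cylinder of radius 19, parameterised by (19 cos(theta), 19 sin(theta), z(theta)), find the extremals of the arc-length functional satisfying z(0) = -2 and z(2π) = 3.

Parameterise the cylinder of radius R = 19 as
    r(θ) = (19 cos θ, 19 sin θ, z(θ)).
The arc-length element is
    ds = sqrt(361 + (dz/dθ)^2) dθ,
so the Lagrangian is L = sqrt(361 + z'^2).
L depends on z' only, not on z or θ, so ∂L/∂z = 0 and
    ∂L/∂z' = z' / sqrt(361 + z'^2).
The Euler-Lagrange equation gives
    d/dθ( z' / sqrt(361 + z'^2) ) = 0,
so z' is constant. Integrating once:
    z(θ) = a θ + b,
a helix on the cylinder (a straight line when the cylinder is unrolled). The constants a, b are determined by the endpoint conditions.
With endpoint conditions z(0) = -2 and z(2π) = 3: from z(0) = b we get b = -2, and a·2π + -2 = 3 gives a = 5/(2π), so
    z(θ) = (5/(2π)) θ − 2.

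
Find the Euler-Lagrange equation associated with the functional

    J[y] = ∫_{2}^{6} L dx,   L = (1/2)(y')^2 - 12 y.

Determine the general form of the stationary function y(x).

The Lagrangian is L = (1/2)(y')^2 - 12 y.
∂L/∂y = -12.
∂L/∂y' = y'.
The Euler-Lagrange equation d/dx(∂L/∂y') − ∂L/∂y = 0 becomes:
    y'' + 12 = 0
General solution: y(x) = -6 x^2 + A x + B, where A and B are arbitrary constants fixed by the endpoint conditions.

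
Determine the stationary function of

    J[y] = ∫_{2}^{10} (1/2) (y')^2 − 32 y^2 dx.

The Lagrangian is L = (1/2) (y')^2 − 32 y^2.
Compute ∂L/∂y = -64y, ∂L/∂y' = y'.
The Euler-Lagrange equation d/dx(∂L/∂y') − ∂L/∂y = 0 reduces to
    y'' + 64 y = 0.
Its general solution is
    y(x) = A sin(8x) + B cos(8x),
with A, B fixed by the endpoint conditions.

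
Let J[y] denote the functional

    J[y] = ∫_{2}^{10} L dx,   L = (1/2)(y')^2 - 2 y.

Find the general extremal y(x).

The Lagrangian is L = (1/2)(y')^2 - 2 y.
∂L/∂y = -2.
∂L/∂y' = y'.
The Euler-Lagrange equation d/dx(∂L/∂y') − ∂L/∂y = 0 becomes:
    y'' + 2 = 0
General solution: y(x) = -x^2 + A x + B, where A and B are arbitrary constants fixed by the endpoint conditions.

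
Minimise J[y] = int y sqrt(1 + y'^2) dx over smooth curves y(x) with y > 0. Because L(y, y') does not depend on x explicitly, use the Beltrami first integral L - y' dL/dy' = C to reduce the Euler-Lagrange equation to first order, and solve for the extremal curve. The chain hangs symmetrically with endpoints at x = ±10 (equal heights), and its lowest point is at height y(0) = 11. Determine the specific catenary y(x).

The Lagrangian L(y, y') = y sqrt(1 + y'^2) has no explicit x dependence, so the Beltrami identity applies:
    L − y' ∂L/∂y' = C.
Compute ∂L/∂y' = y · y' / sqrt(1 + y'^2). Then
    L − y' ∂L/∂y'
    = y sqrt(1 + y'^2) − y · y'^2 / sqrt(1 + y'^2)
    = y (1 + y'^2 − y'^2) / sqrt(1 + y'^2)
    = y / sqrt(1 + y'^2) = C.
Squaring gives y^2 = C^2 (1 + y'^2), i.e.
    y'^2 = y^2 / C^2 − 1.
Separating variables,
    dy / sqrt(y^2 − C^2) = dx / C,
and integrating gives arccosh(y / C) = (x − a)/C, so
    y(x) = C cosh((x − a)/C),
the catenary. The constants C and a are fixed by the two endpoint conditions (and, for the hanging-chain problem, the length constraint selects C).
Now fit the given data. The endpoints x = ±10 are symmetric at equal height, so the catenary is even about its minimum: a = 0 and y(x) = C cosh(x/C). The lowest point is y(0) = C cosh(0) = C, and we are told y(0) = 11, so C = 11. Therefore
    y(x) = 11 cosh(x/11),
and at the endpoints
    y(±10) = 11 cosh(10/11).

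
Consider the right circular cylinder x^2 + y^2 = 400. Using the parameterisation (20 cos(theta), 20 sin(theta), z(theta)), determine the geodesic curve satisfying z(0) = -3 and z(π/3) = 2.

Parameterise the cylinder of radius R = 20 as
    r(θ) = (20 cos θ, 20 sin θ, z(θ)).
The arc-length element is
    ds = sqrt(400 + (dz/dθ)^2) dθ,
so the Lagrangian is L = sqrt(400 + z'^2).
L depends on z' only, not on z or θ, so ∂L/∂z = 0 and
    ∂L/∂z' = z' / sqrt(400 + z'^2).
The Euler-Lagrange equation gives
    d/dθ( z' / sqrt(400 + z'^2) ) = 0,
so z' is constant. Integrating once:
    z(θ) = a θ + b,
a helix on the cylinder (a straight line when the cylinder is unrolled). The constants a, b are determined by the endpoint conditions.
With endpoint conditions z(0) = -3 and z(π/3) = 2: from z(0) = b we get b = -3, and a·π/3 + -3 = 2 gives a = 15/π, so
    z(θ) = (15/π) θ − 3.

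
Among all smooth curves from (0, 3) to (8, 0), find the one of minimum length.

Arc-length functional: J[y] = ∫ sqrt(1 + (y')^2) dx.
Lagrangian L = sqrt(1 + (y')^2) has no explicit y dependence, so ∂L/∂y = 0 and the Euler-Lagrange equation gives
    d/dx( y' / sqrt(1 + (y')^2) ) = 0  ⇒  y' / sqrt(1 + (y')^2) = const.
Hence y' is constant, so y(x) is affine.
Fitting the endpoints (0, 3) and (8, 0):
    slope m = (0 − 3) / (8 − 0) = -3/8,
    intercept c = 3 − m·0 = 3.
Extremal: y(x) = (-3/8) x + 3.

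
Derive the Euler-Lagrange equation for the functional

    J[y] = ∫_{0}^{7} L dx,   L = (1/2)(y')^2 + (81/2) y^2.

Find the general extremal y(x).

The Lagrangian is L = (1/2)(y')^2 + (81/2) y^2.
∂L/∂y = 81y.
∂L/∂y' = y'.
The Euler-Lagrange equation d/dx(∂L/∂y') − ∂L/∂y = 0 becomes:
    y'' - 81 y = 0
General solution: y(x) = A e^(9x) + B e^(-9x), where A and B are arbitrary constants fixed by the endpoint conditions.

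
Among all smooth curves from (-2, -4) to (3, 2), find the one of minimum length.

Arc-length functional: J[y] = ∫ sqrt(1 + (y')^2) dx.
Lagrangian L = sqrt(1 + (y')^2) has no explicit y dependence, so ∂L/∂y = 0 and the Euler-Lagrange equation gives
    d/dx( y' / sqrt(1 + (y')^2) ) = 0  ⇒  y' / sqrt(1 + (y')^2) = const.
Hence y' is constant, so y(x) is affine.
Fitting the endpoints (-2, -4) and (3, 2):
    slope m = (2 − (-4)) / (3 − (-2)) = 6/5,
    intercept c = (-4) − m·(-2) = -8/5.
Extremal: y(x) = (6/5) x - 8/5.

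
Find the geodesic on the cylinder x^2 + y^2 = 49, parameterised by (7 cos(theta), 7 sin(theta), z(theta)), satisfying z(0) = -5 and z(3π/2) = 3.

Parameterise the cylinder of radius R = 7 as
    r(θ) = (7 cos θ, 7 sin θ, z(θ)).
The arc-length element is
    ds = sqrt(49 + (dz/dθ)^2) dθ,
so the Lagrangian is L = sqrt(49 + z'^2).
L depends on z' only, not on z or θ, so ∂L/∂z = 0 and
    ∂L/∂z' = z' / sqrt(49 + z'^2).
The Euler-Lagrange equation gives
    d/dθ( z' / sqrt(49 + z'^2) ) = 0,
so z' is constant. Integrating once:
    z(θ) = a θ + b,
a helix on the cylinder (a straight line when the cylinder is unrolled). The constants a, b are determined by the endpoint conditions.
With endpoint conditions z(0) = -5 and z(3π/2) = 3: from z(0) = b we get b = -5, and a·3π/2 + -5 = 3 gives a = 16/(3π), so
    z(θ) = (16/(3π)) θ − 5.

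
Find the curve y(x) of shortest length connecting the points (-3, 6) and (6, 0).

Arc-length functional: J[y] = ∫ sqrt(1 + (y')^2) dx.
Lagrangian L = sqrt(1 + (y')^2) has no explicit y dependence, so ∂L/∂y = 0 and the Euler-Lagrange equation gives
    d/dx( y' / sqrt(1 + (y')^2) ) = 0  ⇒  y' / sqrt(1 + (y')^2) = const.
Hence y' is constant, so y(x) is affine.
Fitting the endpoints (-3, 6) and (6, 0):
    slope m = (0 − 6) / (6 − (-3)) = -2/3,
    intercept c = 6 − m·(-3) = 4.
Extremal: y(x) = (-2/3) x + 4.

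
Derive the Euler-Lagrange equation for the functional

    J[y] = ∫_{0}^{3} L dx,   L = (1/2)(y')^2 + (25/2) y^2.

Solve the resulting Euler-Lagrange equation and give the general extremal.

The Lagrangian is L = (1/2)(y')^2 + (25/2) y^2.
∂L/∂y = 25y.
∂L/∂y' = y'.
The Euler-Lagrange equation d/dx(∂L/∂y') − ∂L/∂y = 0 becomes:
    y'' - 25 y = 0
General solution: y(x) = A e^(5x) + B e^(-5x), where A and B are arbitrary constants fixed by the endpoint conditions.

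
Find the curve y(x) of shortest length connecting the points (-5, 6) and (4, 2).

Arc-length functional: J[y] = ∫ sqrt(1 + (y')^2) dx.
Lagrangian L = sqrt(1 + (y')^2) has no explicit y dependence, so ∂L/∂y = 0 and the Euler-Lagrange equation gives
    d/dx( y' / sqrt(1 + (y')^2) ) = 0  ⇒  y' / sqrt(1 + (y')^2) = const.
Hence y' is constant, so y(x) is affine.
Fitting the endpoints (-5, 6) and (4, 2):
    slope m = (2 − 6) / (4 − (-5)) = -4/9,
    intercept c = 6 − m·(-5) = 34/9.
Extremal: y(x) = (-4/9) x + 34/9.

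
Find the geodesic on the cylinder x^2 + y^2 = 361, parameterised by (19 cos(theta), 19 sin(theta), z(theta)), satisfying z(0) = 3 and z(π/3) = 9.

Parameterise the cylinder of radius R = 19 as
    r(θ) = (19 cos θ, 19 sin θ, z(θ)).
The arc-length element is
    ds = sqrt(361 + (dz/dθ)^2) dθ,
so the Lagrangian is L = sqrt(361 + z'^2).
L depends on z' only, not on z or θ, so ∂L/∂z = 0 and
    ∂L/∂z' = z' / sqrt(361 + z'^2).
The Euler-Lagrange equation gives
    d/dθ( z' / sqrt(361 + z'^2) ) = 0,
so z' is constant. Integrating once:
    z(θ) = a θ + b,
a helix on the cylinder (a straight line when the cylinder is unrolled). The constants a, b are determined by the endpoint conditions.
With endpoint conditions z(0) = 3 and z(π/3) = 9: from z(0) = b we get b = 3, and a·π/3 + 3 = 9 gives a = 18/π, so
    z(θ) = (18/π) θ + 3.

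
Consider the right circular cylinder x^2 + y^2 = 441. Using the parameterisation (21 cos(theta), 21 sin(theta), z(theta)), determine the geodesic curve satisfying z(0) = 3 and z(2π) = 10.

Parameterise the cylinder of radius R = 21 as
    r(θ) = (21 cos θ, 21 sin θ, z(θ)).
The arc-length element is
    ds = sqrt(441 + (dz/dθ)^2) dθ,
so the Lagrangian is L = sqrt(441 + z'^2).
L depends on z' only, not on z or θ, so ∂L/∂z = 0 and
    ∂L/∂z' = z' / sqrt(441 + z'^2).
The Euler-Lagrange equation gives
    d/dθ( z' / sqrt(441 + z'^2) ) = 0,
so z' is constant. Integrating once:
    z(θ) = a θ + b,
a helix on the cylinder (a straight line when the cylinder is unrolled). The constants a, b are determined by the endpoint conditions.
With endpoint conditions z(0) = 3 and z(2π) = 10: from z(0) = b we get b = 3, and a·2π + 3 = 10 gives a = 7/(2π), so
    z(θ) = (7/(2π)) θ + 3.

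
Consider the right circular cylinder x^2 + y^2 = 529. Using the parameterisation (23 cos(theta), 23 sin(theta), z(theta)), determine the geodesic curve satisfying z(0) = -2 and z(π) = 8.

Parameterise the cylinder of radius R = 23 as
    r(θ) = (23 cos θ, 23 sin θ, z(θ)).
The arc-length element is
    ds = sqrt(529 + (dz/dθ)^2) dθ,
so the Lagrangian is L = sqrt(529 + z'^2).
L depends on z' only, not on z or θ, so ∂L/∂z = 0 and
    ∂L/∂z' = z' / sqrt(529 + z'^2).
The Euler-Lagrange equation gives
    d/dθ( z' / sqrt(529 + z'^2) ) = 0,
so z' is constant. Integrating once:
    z(θ) = a θ + b,
a helix on the cylinder (a straight line when the cylinder is unrolled). The constants a, b are determined by the endpoint conditions.
With endpoint conditions z(0) = -2 and z(π) = 8: from z(0) = b we get b = -2, and a·π + -2 = 8 gives a = 10/π, so
    z(θ) = (10/π) θ − 2.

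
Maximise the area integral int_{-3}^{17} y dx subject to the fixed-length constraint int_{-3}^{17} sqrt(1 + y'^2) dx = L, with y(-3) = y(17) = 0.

Set up the augmented Lagrangian using a multiplier λ for the length constraint:
    F(y, y') = y − λ sqrt(1 + y'^2).
F has no explicit x dependence, so the Beltrami identity yields a first integral
    F − y' ∂F/∂y' = C.
Compute ∂F/∂y' = −λ y' / sqrt(1 + y'^2). Then
    y − λ sqrt(1 + y'^2) + λ y'^2 / sqrt(1 + y'^2) = C
    ⇒  y − λ / sqrt(1 + y'^2) = C.
Solving for y' and integrating gives
    (x − a)^2 + (y − b)^2 = λ^2,
a circular arc of radius λ. The constants a, b are determined by the endpoint conditions y(-3) = y(17) = 0, and λ is fixed implicitly by the length constraint
    ∫_{-3}^{17} sqrt(1 + y'^2) dx = L.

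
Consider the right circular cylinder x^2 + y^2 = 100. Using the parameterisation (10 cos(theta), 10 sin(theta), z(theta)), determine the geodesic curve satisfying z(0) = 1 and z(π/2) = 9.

Parameterise the cylinder of radius R = 10 as
    r(θ) = (10 cos θ, 10 sin θ, z(θ)).
The arc-length element is
    ds = sqrt(100 + (dz/dθ)^2) dθ,
so the Lagrangian is L = sqrt(100 + z'^2).
L depends on z' only, not on z or θ, so ∂L/∂z = 0 and
    ∂L/∂z' = z' / sqrt(100 + z'^2).
The Euler-Lagrange equation gives
    d/dθ( z' / sqrt(100 + z'^2) ) = 0,
so z' is constant. Integrating once:
    z(θ) = a θ + b,
a helix on the cylinder (a straight line when the cylinder is unrolled). The constants a, b are determined by the endpoint conditions.
With endpoint conditions z(0) = 1 and z(π/2) = 9: from z(0) = b we get b = 1, and a·π/2 + 1 = 9 gives a = 16/π, so
    z(θ) = (16/π) θ + 1.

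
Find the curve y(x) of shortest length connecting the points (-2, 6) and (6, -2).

Arc-length functional: J[y] = ∫ sqrt(1 + (y')^2) dx.
Lagrangian L = sqrt(1 + (y')^2) has no explicit y dependence, so ∂L/∂y = 0 and the Euler-Lagrange equation gives
    d/dx( y' / sqrt(1 + (y')^2) ) = 0  ⇒  y' / sqrt(1 + (y')^2) = const.
Hence y' is constant, so y(x) is affine.
Fitting the endpoints (-2, 6) and (6, -2):
    slope m = ((-2) − 6) / (6 − (-2)) = -1,
    intercept c = 6 − m·(-2) = 4.
Extremal: y(x) = -x + 4.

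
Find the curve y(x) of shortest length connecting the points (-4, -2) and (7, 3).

Arc-length functional: J[y] = ∫ sqrt(1 + (y')^2) dx.
Lagrangian L = sqrt(1 + (y')^2) has no explicit y dependence, so ∂L/∂y = 0 and the Euler-Lagrange equation gives
    d/dx( y' / sqrt(1 + (y')^2) ) = 0  ⇒  y' / sqrt(1 + (y')^2) = const.
Hence y' is constant, so y(x) is affine.
Fitting the endpoints (-4, -2) and (7, 3):
    slope m = (3 − (-2)) / (7 − (-4)) = 5/11,
    intercept c = (-2) − m·(-4) = -2/11.
Extremal: y(x) = (5/11) x - 2/11.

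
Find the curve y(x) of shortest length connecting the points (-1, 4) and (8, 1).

Arc-length functional: J[y] = ∫ sqrt(1 + (y')^2) dx.
Lagrangian L = sqrt(1 + (y')^2) has no explicit y dependence, so ∂L/∂y = 0 and the Euler-Lagrange equation gives
    d/dx( y' / sqrt(1 + (y')^2) ) = 0  ⇒  y' / sqrt(1 + (y')^2) = const.
Hence y' is constant, so y(x) is affine.
Fitting the endpoints (-1, 4) and (8, 1):
    slope m = (1 − 4) / (8 − (-1)) = -1/3,
    intercept c = 4 − m·(-1) = 11/3.
Extremal: y(x) = (-1/3) x + 11/3.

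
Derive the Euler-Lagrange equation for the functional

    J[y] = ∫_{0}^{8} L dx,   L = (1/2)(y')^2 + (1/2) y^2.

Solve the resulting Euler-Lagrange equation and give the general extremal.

The Lagrangian is L = (1/2)(y')^2 + (1/2) y^2.
∂L/∂y = y.
∂L/∂y' = y'.
The Euler-Lagrange equation d/dx(∂L/∂y') − ∂L/∂y = 0 becomes:
    y'' - y = 0
General solution: y(x) = A e^x + B e^(-x), where A and B are arbitrary constants fixed by the endpoint conditions.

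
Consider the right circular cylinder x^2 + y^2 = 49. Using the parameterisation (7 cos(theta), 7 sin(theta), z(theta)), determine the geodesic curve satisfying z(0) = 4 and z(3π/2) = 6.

Parameterise the cylinder of radius R = 7 as
    r(θ) = (7 cos θ, 7 sin θ, z(θ)).
The arc-length element is
    ds = sqrt(49 + (dz/dθ)^2) dθ,
so the Lagrangian is L = sqrt(49 + z'^2).
L depends on z' only, not on z or θ, so ∂L/∂z = 0 and
    ∂L/∂z' = z' / sqrt(49 + z'^2).
The Euler-Lagrange equation gives
    d/dθ( z' / sqrt(49 + z'^2) ) = 0,
so z' is constant. Integrating once:
    z(θ) = a θ + b,
a helix on the cylinder (a straight line when the cylinder is unrolled). The constants a, b are determined by the endpoint conditions.
With endpoint conditions z(0) = 4 and z(3π/2) = 6: from z(0) = b we get b = 4, and a·3π/2 + 4 = 6 gives a = 4/(3π), so
    z(θ) = (4/(3π)) θ + 4.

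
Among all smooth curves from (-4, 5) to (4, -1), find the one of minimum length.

Arc-length functional: J[y] = ∫ sqrt(1 + (y')^2) dx.
Lagrangian L = sqrt(1 + (y')^2) has no explicit y dependence, so ∂L/∂y = 0 and the Euler-Lagrange equation gives
    d/dx( y' / sqrt(1 + (y')^2) ) = 0  ⇒  y' / sqrt(1 + (y')^2) = const.
Hence y' is constant, so y(x) is affine.
Fitting the endpoints (-4, 5) and (4, -1):
    slope m = ((-1) − 5) / (4 − (-4)) = -3/4,
    intercept c = 5 − m·(-4) = 2.
Extremal: y(x) = (-3/4) x + 2.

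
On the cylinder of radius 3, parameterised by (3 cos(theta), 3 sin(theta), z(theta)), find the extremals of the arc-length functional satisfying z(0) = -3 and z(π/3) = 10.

Parameterise the cylinder of radius R = 3 as
    r(θ) = (3 cos θ, 3 sin θ, z(θ)).
The arc-length element is
    ds = sqrt(9 + (dz/dθ)^2) dθ,
so the Lagrangian is L = sqrt(9 + z'^2).
L depends on z' only, not on z or θ, so ∂L/∂z = 0 and
    ∂L/∂z' = z' / sqrt(9 + z'^2).
The Euler-Lagrange equation gives
    d/dθ( z' / sqrt(9 + z'^2) ) = 0,
so z' is constant. Integrating once:
    z(θ) = a θ + b,
a helix on the cylinder (a straight line when the cylinder is unrolled). The constants a, b are determined by the endpoint conditions.
With endpoint conditions z(0) = -3 and z(π/3) = 10: from z(0) = b we get b = -3, and a·π/3 + -3 = 10 gives a = 39/π, so
    z(θ) = (39/π) θ − 3.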